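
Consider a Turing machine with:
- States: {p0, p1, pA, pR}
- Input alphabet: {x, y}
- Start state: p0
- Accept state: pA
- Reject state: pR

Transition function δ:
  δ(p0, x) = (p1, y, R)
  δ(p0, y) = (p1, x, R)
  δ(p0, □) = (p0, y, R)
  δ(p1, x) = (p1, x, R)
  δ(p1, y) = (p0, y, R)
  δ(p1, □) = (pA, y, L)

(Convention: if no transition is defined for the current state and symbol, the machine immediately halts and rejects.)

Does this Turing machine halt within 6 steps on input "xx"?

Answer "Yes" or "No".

Execution trace:
Initial: [p0]xx
Step 1: δ(p0, x) = (p1, y, R) → y[p1]x
Step 2: δ(p1, x) = (p1, x, R) → yx[p1]□
Step 3: δ(p1, □) = (pA, y, L) → y[pA]xy

The machine reaches the accept state pA and halts.
The machine halted after 3 steps (within the 6-step bound).

Answer: Yes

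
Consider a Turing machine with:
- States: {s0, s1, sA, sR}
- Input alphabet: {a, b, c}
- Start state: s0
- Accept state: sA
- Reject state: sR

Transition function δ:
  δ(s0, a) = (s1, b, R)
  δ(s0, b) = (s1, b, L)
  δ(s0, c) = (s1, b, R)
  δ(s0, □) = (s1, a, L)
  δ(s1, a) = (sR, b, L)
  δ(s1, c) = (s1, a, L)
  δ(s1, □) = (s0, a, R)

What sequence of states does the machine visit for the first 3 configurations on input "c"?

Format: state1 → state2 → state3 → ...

Execution trace:
Initial: [s0]c
Step 1: δ(s0, c) = (s1, b, R) → b[s1]□
Step 2: δ(s1, □) = (s0, a, R) → ba[s0]□

State sequence: s0 → s1 → s0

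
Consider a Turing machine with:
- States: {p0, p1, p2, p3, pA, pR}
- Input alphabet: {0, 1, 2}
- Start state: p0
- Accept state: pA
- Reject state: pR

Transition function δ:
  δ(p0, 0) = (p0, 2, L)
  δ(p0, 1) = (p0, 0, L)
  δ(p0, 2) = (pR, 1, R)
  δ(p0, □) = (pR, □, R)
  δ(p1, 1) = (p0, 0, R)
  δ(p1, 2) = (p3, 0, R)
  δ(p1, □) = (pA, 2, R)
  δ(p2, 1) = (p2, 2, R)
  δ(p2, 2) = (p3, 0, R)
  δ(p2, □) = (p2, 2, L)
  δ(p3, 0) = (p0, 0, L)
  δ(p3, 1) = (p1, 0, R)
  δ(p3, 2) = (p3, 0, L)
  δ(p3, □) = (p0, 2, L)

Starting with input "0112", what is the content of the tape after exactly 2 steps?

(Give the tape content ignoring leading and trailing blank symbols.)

Execution trace:
Initial: [p0]0112
Step 1: δ(p0, 0) = (p0, 2, L) → [p0]□2112
Step 2: δ(p0, □) = (pR, □, R) → □[pR]2112

The machine reaches the reject state pR and halts.

After 2 steps, the tape (ignoring leading/trailing blanks) is: 2112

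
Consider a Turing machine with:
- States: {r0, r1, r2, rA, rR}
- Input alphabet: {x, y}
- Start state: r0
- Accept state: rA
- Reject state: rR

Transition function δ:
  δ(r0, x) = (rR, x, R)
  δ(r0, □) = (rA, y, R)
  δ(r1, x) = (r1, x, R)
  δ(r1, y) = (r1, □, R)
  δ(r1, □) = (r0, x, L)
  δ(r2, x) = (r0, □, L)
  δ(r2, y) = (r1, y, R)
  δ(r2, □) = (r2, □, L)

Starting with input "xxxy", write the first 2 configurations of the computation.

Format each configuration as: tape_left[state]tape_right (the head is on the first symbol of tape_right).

Transitions applied:
Step 1: δ(r0, x) = (rR, x, R)

The first 2 configurations are:
[r0]xxxy ⊢ x[rR]xxy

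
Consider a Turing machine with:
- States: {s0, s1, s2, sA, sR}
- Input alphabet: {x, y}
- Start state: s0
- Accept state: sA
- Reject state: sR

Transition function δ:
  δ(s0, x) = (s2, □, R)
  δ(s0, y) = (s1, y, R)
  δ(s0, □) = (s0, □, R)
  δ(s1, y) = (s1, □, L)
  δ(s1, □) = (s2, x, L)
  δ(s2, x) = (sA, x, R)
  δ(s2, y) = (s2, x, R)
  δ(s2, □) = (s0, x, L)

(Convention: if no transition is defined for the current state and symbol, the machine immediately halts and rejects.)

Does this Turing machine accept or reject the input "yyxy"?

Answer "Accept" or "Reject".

Execution trace:
Initial: [s0]yyxy
Step 1: δ(s0, y) = (s1, y, R) → y[s1]yxy
Step 2: δ(s1, y) = (s1, □, L) → [s1]y□xy
Step 3: δ(s1, y) = (s1, □, L) → [s1]□□□xy
Step 4: δ(s1, □) = (s2, x, L) → [s2]□x□□xy
Step 5: δ(s2, □) = (s0, x, L) → [s0]□xx□□xy
Step 6: δ(s0, □) = (s0, □, R) → □[s0]xx□□xy
Step 7: δ(s0, x) = (s2, □, R) → □□[s2]x□□xy
Step 8: δ(s2, x) = (sA, x, R) → □□x[sA]□□xy

The machine reaches the accept state sA and halts.

Answer: Accept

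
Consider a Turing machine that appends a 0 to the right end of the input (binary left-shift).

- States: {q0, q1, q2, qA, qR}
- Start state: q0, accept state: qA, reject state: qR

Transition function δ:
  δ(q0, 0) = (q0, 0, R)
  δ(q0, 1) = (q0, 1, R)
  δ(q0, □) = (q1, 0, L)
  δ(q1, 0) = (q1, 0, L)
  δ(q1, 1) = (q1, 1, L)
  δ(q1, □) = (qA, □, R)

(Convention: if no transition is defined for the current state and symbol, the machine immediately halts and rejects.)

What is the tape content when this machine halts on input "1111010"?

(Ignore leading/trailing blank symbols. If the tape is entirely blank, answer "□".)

Execution trace:
Initial: [q0]1111010
Step 1: δ(q0, 1) = (q0, 1, R) → 1[q0]111010
Step 2: δ(q0, 1) = (q0, 1, R) → 11[q0]11010
Step 3: δ(q0, 1) = (q0, 1, R) → 111[q0]1010
Step 4: δ(q0, 1) = (q0, 1, R) → 1111[q0]010
Step 5: δ(q0, 0) = (q0, 0, R) → 11110[q0]10
Step 6: δ(q0, 1) = (q0, 1, R) → 111101[q0]0
Step 7: δ(q0, 0) = (q0, 0, R) → 1111010[q0]□
Step 8: δ(q0, □) = (q1, 0, L) → 111101[q1]00
Step 9: δ(q1, 0) = (q1, 0, L) → 11110[q1]100
Step 10: δ(q1, 1) = (q1, 1, L) → 1111[q1]0100
Step 11: δ(q1, 0) = (q1, 0, L) → 111[q1]10100
Step 12: δ(q1, 1) = (q1, 1, L) → 11[q1]110100
Step 13: δ(q1, 1) = (q1, 1, L) → 1[q1]1110100
Step 14: δ(q1, 1) = (q1, 1, L) → [q1]11110100
Step 15: δ(q1, 1) = (q1, 1, L) → [q1]□11110100
Step 16: δ(q1, □) = (qA, □, R) → □[qA]11110100

The machine reaches the accept state qA and halts.

Final tape (ignoring leading/trailing blanks): 11110100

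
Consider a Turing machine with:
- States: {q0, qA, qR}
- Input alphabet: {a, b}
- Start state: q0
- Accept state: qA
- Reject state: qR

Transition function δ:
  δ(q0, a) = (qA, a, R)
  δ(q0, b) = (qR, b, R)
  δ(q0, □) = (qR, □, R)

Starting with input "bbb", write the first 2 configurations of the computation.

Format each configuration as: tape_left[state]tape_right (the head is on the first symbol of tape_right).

Transitions applied:
Step 1: δ(q0, b) = (qR, b, R)

The first 2 configurations are:
[q0]bbb ⊢ b[qR]bb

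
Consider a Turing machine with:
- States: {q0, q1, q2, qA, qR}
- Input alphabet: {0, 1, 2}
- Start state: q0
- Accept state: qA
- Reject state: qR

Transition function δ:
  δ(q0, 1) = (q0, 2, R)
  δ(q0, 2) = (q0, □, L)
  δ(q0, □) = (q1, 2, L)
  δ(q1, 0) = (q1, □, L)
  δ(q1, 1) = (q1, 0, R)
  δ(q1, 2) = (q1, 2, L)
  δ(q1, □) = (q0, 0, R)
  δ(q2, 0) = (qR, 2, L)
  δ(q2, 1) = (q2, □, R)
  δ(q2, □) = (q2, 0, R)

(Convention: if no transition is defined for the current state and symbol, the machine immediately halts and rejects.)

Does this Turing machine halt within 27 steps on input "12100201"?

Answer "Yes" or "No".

Execution trace:
Initial: [q0]12100201
Step 1: δ(q0, 1) = (q0, 2, R) → 2[q0]2100201
Step 2: δ(q0, 2) = (q0, □, L) → [q0]2□100201
Step 3: δ(q0, 2) = (q0, □, L) → [q0]□□□100201
Step 4: δ(q0, □) = (q1, 2, L) → [q1]□2□□100201
Step 5: δ(q1, □) = (q0, 0, R) → 0[q0]2□□100201
Step 6: δ(q0, 2) = (q0, □, L) → [q0]0□□□100201

No transition is defined for δ(q0, 0). By convention the machine halts and rejects.
The machine halted after 6 steps (within the 27-step bound).

Answer: Yes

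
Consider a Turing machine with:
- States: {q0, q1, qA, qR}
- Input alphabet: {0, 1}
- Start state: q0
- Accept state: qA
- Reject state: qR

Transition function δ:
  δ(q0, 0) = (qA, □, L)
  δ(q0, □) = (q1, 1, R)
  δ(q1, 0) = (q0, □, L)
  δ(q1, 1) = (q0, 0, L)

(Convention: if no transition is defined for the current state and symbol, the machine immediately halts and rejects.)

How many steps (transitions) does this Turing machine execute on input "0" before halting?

Execution trace:
Initial: [q0]0
Step 1: δ(q0, 0) = (qA, □, L) → [qA]□□

The machine reaches the accept state qA and halts.

The machine executed 1 step before halting.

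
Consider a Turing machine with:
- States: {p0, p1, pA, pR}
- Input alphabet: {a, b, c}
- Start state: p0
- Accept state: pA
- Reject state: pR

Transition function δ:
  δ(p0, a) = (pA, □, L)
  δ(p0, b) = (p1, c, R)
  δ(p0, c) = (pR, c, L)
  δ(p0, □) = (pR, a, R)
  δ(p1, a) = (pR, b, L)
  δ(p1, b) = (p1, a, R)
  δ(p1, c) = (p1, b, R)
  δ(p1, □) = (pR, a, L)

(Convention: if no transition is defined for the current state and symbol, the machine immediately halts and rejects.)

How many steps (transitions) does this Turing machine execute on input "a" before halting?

Execution trace:
Initial: [p0]a
Step 1: δ(p0, a) = (pA, □, L) → [pA]□□

The machine reaches the accept state pA and halts.

The machine executed 1 step before halting.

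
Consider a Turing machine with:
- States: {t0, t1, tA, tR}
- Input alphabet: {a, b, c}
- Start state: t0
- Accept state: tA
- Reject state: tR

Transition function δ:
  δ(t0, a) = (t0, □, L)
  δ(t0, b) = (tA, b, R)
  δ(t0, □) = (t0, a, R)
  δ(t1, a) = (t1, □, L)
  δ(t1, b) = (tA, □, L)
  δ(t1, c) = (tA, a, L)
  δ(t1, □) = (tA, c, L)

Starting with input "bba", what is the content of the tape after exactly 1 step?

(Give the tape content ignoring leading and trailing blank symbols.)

Execution trace:
Initial: [t0]bba
Step 1: δ(t0, b) = (tA, b, R) → b[tA]ba

The machine reaches the accept state tA and halts.

After 1 step, the tape (ignoring leading/trailing blanks) is: bba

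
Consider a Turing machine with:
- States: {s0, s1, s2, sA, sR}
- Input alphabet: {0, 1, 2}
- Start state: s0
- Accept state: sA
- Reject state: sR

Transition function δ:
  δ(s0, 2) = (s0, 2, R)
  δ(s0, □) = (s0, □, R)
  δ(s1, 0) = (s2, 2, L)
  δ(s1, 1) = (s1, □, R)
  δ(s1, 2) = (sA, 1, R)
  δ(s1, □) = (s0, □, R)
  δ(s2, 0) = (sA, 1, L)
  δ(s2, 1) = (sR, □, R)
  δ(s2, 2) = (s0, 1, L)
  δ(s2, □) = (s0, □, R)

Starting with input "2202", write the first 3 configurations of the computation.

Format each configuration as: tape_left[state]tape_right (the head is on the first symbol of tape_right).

Transitions applied:
Step 1: δ(s0, 2) = (s0, 2, R)
Step 2: δ(s0, 2) = (s0, 2, R)

The first 3 configurations are:
[s0]2202 ⊢ 2[s0]202 ⊢ 22[s0]02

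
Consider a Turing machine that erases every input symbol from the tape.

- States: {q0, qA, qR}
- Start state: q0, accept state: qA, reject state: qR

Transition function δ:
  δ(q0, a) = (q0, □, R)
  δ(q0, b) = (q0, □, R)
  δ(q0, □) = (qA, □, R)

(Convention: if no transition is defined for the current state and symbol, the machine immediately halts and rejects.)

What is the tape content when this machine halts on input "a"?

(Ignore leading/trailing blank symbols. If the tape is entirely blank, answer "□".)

Execution trace:
Initial: [q0]a
Step 1: δ(q0, a) = (q0, □, R) → □[q0]□
Step 2: δ(q0, □) = (qA, □, R) → □□[qA]□

The machine reaches the accept state qA and halts.

Final tape (ignoring leading/trailing blanks): □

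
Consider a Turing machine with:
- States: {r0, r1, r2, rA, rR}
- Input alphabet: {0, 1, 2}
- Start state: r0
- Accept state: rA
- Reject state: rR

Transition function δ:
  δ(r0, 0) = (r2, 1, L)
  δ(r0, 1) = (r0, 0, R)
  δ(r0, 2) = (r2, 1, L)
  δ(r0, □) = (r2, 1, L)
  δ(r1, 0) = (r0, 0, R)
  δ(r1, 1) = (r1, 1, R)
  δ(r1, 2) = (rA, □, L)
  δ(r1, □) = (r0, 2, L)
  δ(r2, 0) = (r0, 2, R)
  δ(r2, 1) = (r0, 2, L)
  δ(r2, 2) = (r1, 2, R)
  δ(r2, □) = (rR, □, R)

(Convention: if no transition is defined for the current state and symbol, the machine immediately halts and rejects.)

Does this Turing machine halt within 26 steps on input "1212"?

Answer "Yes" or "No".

Execution trace:
Initial: [r0]1212
Step 1: δ(r0, 1) = (r0, 0, R) → 0[r0]212
Step 2: δ(r0, 2) = (r2, 1, L) → [r2]0112
Step 3: δ(r2, 0) = (r0, 2, R) → 2[r0]112
Step 4: δ(r0, 1) = (r0, 0, R) → 20[r0]12
Step 5: δ(r0, 1) = (r0, 0, R) → 200[r0]2
Step 6: δ(r0, 2) = (r2, 1, L) → 20[r2]01
Step 7: δ(r2, 0) = (r0, 2, R) → 202[r0]1
Step 8: δ(r0, 1) = (r0, 0, R) → 2020[r0]□
Step 9: δ(r0, □) = (r2, 1, L) → 202[r2]01
Step 10: δ(r2, 0) = (r0, 2, R) → 2022[r0]1
Step 11: δ(r0, 1) = (r0, 0, R) → 20220[r0]□
Step 12: δ(r0, □) = (r2, 1, L) → 2022[r2]01
Step 13: δ(r2, 0) = (r0, 2, R) → 20222[r0]1
Step 14: δ(r0, 1) = (r0, 0, R) → 202220[r0]□
Step 15: δ(r0, □) = (r2, 1, L) → 20222[r2]01
Step 16: δ(r2, 0) = (r0, 2, R) → 202222[r0]1
Step 17: δ(r0, 1) = (r0, 0, R) → 2022220[r0]□
Step 18: δ(r0, □) = (r2, 1, L) → 202222[r2]01
Step 19: δ(r2, 0) = (r0, 2, R) → 2022222[r0]1
Step 20: δ(r0, 1) = (r0, 0, R) → 20222220[r0]□
Step 21: δ(r0, □) = (r2, 1, L) → 2022222[r2]01
Step 22: δ(r2, 0) = (r0, 2, R) → 20222222[r0]1
Step 23: δ(r0, 1) = (r0, 0, R) → 202222220[r0]□
Step 24: δ(r0, □) = (r2, 1, L) → 20222222[r2]01
Step 25: δ(r2, 0) = (r0, 2, R) → 202222222[r0]1
Step 26: δ(r0, 1) = (r0, 0, R) → 2022222220[r0]□

The machine has not reached a halting state after 26 steps.
The machine did not halt within the 26-step bound.

Answer: No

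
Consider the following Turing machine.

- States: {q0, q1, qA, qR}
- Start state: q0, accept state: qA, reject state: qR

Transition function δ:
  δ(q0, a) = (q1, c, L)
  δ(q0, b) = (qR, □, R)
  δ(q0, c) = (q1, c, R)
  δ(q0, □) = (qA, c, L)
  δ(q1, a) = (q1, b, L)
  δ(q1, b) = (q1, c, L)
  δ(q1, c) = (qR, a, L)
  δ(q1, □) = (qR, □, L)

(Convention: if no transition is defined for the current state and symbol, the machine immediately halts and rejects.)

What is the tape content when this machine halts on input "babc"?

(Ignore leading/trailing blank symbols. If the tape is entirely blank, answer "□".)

Execution trace:
Initial: [q0]babc
Step 1: δ(q0, b) = (qR, □, R) → □[qR]abc

The machine reaches the reject state qR and halts.

Final tape (ignoring leading/trailing blanks): abc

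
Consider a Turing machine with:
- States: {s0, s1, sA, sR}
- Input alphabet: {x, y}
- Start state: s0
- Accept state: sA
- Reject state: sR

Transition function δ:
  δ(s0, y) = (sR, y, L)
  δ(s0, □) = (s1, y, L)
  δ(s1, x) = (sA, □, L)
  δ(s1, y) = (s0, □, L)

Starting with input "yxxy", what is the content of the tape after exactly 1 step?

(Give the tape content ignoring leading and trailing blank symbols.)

Execution trace:
Initial: [s0]yxxy
Step 1: δ(s0, y) = (sR, y, L) → [sR]□yxxy

The machine reaches the reject state sR and halts.

After 1 step, the tape (ignoring leading/trailing blanks) is: yxxy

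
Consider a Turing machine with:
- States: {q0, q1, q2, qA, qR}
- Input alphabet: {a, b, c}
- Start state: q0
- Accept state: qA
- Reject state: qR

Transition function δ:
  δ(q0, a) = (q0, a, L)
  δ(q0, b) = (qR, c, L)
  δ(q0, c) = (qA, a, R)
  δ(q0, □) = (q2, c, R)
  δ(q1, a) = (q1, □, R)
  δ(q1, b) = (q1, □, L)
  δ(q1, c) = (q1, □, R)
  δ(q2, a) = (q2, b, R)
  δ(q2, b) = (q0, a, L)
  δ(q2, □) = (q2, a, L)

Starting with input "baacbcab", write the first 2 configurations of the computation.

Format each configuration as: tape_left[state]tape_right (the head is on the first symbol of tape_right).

Transitions applied:
Step 1: δ(q0, b) = (qR, c, L)

The first 2 configurations are:
[q0]baacbcab ⊢ [qR]□caacbcab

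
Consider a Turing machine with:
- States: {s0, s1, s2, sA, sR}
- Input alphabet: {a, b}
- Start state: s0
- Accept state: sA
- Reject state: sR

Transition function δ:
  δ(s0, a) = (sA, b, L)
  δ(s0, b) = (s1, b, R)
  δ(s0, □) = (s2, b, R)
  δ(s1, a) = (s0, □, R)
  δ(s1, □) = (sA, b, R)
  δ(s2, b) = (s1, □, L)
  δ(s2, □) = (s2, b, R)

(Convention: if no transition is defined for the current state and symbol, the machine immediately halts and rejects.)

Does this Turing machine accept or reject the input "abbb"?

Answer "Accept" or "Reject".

Execution trace:
Initial: [s0]abbb
Step 1: δ(s0, a) = (sA, b, L) → [sA]□bbbb

The machine reaches the accept state sA and halts.

Answer: Accept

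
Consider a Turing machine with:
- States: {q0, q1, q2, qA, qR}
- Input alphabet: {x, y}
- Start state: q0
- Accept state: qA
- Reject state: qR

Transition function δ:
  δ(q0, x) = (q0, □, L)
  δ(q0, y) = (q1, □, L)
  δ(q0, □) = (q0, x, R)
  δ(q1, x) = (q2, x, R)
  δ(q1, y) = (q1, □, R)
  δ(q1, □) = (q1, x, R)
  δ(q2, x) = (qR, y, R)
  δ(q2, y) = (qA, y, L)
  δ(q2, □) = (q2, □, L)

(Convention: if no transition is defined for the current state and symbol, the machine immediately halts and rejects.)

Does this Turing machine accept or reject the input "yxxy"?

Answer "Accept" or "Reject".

Execution trace:
Initial: [q0]yxxy
Step 1: δ(q0, y) = (q1, □, L) → [q1]□□xxy
Step 2: δ(q1, □) = (q1, x, R) → x[q1]□xxy
Step 3: δ(q1, □) = (q1, x, R) → xx[q1]xxy
Step 4: δ(q1, x) = (q2, x, R) → xxx[q2]xy
Step 5: δ(q2, x) = (qR, y, R) → xxxy[qR]y

The machine reaches the reject state qR and halts.

Answer: Reject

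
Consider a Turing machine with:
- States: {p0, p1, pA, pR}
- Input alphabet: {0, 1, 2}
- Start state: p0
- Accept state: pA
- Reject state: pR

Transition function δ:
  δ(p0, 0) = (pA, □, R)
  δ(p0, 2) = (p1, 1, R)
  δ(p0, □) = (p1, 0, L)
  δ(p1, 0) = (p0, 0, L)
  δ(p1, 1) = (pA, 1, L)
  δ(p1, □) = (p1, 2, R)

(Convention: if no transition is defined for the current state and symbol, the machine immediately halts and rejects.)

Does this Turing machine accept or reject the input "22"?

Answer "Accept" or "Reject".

Execution trace:
Initial: [p0]22
Step 1: δ(p0, 2) = (p1, 1, R) → 1[p1]2

No transition is defined for δ(p1, 2). By convention the machine halts and rejects.

Answer: Reject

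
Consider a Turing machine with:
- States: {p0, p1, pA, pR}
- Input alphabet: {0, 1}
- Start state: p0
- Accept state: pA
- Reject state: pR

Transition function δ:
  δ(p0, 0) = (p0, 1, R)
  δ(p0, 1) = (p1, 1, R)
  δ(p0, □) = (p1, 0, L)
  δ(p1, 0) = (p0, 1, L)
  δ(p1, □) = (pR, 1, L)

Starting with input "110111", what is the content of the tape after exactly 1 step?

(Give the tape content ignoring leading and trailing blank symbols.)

Execution trace:
Initial: [p0]110111
Step 1: δ(p0, 1) = (p1, 1, R) → 1[p1]10111

No transition is defined for δ(p1, 1). By convention the machine halts and rejects.

After 1 step, the tape (ignoring leading/trailing blanks) is: 110111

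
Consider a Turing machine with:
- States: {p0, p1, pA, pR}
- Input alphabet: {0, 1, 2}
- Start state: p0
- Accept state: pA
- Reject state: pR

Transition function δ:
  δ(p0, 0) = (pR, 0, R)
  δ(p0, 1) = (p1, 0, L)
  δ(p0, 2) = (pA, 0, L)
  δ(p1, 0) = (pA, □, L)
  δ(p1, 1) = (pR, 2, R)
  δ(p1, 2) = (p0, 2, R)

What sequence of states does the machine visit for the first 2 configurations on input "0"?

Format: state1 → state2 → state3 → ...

Execution trace:
Initial: [p0]0
Step 1: δ(p0, 0) = (pR, 0, R) → 0[pR]□

The machine reaches the reject state pR and halts.

State sequence: p0 → pR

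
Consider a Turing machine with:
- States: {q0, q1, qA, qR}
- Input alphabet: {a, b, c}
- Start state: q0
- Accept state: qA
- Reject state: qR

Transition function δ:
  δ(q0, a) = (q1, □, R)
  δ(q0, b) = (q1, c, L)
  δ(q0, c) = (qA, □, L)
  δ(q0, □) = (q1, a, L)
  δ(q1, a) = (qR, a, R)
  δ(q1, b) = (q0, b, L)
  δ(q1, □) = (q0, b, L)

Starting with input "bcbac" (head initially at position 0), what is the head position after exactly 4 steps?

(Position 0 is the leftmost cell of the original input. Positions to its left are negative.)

Execution trace (head position shown):
Step 0: [q0]bcbac  (head at position 0)
Step 1: move left → [q1]□ccbac  (head at position -1)
Step 2: move left → [q0]□bccbac  (head at position -2)
Step 3: move left → [q1]□abccbac  (head at position -3)
Step 4: move left → [q0]□babccbac  (head at position -4)

After 4 steps, the head is at position -4.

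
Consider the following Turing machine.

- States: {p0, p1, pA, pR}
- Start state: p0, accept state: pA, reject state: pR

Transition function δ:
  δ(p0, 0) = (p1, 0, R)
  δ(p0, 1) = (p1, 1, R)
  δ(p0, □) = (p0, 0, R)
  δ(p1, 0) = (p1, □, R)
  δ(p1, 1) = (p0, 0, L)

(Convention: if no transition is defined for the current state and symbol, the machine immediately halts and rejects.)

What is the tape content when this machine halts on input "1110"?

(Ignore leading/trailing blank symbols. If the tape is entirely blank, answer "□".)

Execution trace:
Initial: [p0]1110
Step 1: δ(p0, 1) = (p1, 1, R) → 1[p1]110
Step 2: δ(p1, 1) = (p0, 0, L) → [p0]1010
Step 3: δ(p0, 1) = (p1, 1, R) → 1[p1]010
Step 4: δ(p1, 0) = (p1, □, R) → 1□[p1]10
Step 5: δ(p1, 1) = (p0, 0, L) → 1[p0]□00
Step 6: δ(p0, □) = (p0, 0, R) → 10[p0]00
Step 7: δ(p0, 0) = (p1, 0, R) → 100[p1]0
Step 8: δ(p1, 0) = (p1, □, R) → 100□[p1]□

No transition is defined for δ(p1, □). By convention the machine halts and rejects.

Final tape (ignoring leading/trailing blanks): 100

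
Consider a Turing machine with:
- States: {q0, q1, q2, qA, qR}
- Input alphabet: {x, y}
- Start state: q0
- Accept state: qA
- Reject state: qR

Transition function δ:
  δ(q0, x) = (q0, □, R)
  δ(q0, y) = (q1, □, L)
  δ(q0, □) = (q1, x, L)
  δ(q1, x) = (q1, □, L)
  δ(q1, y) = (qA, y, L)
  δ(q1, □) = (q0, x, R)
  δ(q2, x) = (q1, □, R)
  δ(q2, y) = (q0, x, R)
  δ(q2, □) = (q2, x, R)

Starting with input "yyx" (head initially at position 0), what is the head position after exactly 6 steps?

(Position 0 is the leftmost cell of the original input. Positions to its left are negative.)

Execution trace (head position shown):
Step 0: [q0]yyx  (head at position 0)
Step 1: move left → [q1]□□yx  (head at position -1)
Step 2: move right → x[q0]□yx  (head at position 0)
Step 3: move left → [q1]xxyx  (head at position -1)
Step 4: move left → [q1]□□xyx  (head at position -2)
Step 5: move right → x[q0]□xyx  (head at position -1)
Step 6: move left → [q1]xxxyx  (head at position -2)

After 6 steps, the head is at position -2.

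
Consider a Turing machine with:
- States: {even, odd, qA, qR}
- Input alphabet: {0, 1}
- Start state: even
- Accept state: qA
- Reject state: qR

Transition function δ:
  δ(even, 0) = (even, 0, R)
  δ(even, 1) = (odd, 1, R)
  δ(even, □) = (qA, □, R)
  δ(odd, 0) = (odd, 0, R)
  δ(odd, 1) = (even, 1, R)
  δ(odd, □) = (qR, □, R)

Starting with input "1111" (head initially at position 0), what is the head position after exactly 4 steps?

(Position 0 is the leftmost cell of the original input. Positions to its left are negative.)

Execution trace (head position shown):
Step 0: [even]1111  (head at position 0)
Step 1: move right → 1[odd]111  (head at position 1)
Step 2: move right → 11[even]11  (head at position 2)
Step 3: move right → 111[odd]1  (head at position 3)
Step 4: move right → 1111[even]□  (head at position 4)

After 4 steps, the head is at position 4.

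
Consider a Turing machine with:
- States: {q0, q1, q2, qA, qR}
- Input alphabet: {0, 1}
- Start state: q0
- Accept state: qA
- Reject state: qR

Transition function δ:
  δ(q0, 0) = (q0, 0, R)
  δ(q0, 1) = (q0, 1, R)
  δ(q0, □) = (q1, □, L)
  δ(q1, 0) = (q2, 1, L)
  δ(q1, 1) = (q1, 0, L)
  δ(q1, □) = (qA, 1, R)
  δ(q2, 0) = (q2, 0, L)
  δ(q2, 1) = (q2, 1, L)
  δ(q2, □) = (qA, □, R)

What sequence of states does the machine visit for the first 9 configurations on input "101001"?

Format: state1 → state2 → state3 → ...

Execution trace:
Initial: [q0]101001
Step 1: δ(q0, 1) = (q0, 1, R) → 1[q0]01001
Step 2: δ(q0, 0) = (q0, 0, R) → 10[q0]1001
Step 3: δ(q0, 1) = (q0, 1, R) → 101[q0]001
Step 4: δ(q0, 0) = (q0, 0, R) → 1010[q0]01
Step 5: δ(q0, 0) = (q0, 0, R) → 10100[q0]1
Step 6: δ(q0, 1) = (q0, 1, R) → 101001[q0]□
Step 7: δ(q0, □) = (q1, □, L) → 10100[q1]1□
Step 8: δ(q1, 1) = (q1, 0, L) → 1010[q1]00□

State sequence: q0 → q0 → q0 → q0 → q0 → q0 → q0 → q1 → q1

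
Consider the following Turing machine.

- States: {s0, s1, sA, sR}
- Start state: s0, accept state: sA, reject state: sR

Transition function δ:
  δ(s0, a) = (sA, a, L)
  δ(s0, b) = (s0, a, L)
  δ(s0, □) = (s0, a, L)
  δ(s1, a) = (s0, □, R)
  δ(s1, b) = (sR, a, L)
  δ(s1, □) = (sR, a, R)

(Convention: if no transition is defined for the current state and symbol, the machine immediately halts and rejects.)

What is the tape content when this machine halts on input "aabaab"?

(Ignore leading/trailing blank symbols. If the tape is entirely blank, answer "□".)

Execution trace:
Initial: [s0]aabaab
Step 1: δ(s0, a) = (sA, a, L) → [sA]□aabaab

The machine reaches the accept state sA and halts.

Final tape (ignoring leading/trailing blanks): aabaab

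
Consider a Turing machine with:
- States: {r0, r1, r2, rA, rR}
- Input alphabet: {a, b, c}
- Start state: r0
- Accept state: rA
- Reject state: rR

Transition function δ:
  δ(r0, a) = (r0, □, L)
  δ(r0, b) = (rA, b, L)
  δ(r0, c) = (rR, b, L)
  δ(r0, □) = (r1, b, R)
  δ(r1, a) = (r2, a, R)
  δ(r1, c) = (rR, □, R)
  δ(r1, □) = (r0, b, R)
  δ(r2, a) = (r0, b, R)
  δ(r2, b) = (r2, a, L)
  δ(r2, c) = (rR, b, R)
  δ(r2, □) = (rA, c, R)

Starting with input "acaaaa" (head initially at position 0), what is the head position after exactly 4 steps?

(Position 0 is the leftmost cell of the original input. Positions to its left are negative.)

Execution trace (head position shown):
Step 0: [r0]acaaaa  (head at position 0)
Step 1: move left → [r0]□□caaaa  (head at position -1)
Step 2: move right → b[r1]□caaaa  (head at position 0)
Step 3: move right → bb[r0]caaaa  (head at position 1)
Step 4: move left → b[rR]bbaaaa  (head at position 0)

After 4 steps, the head is at position 0.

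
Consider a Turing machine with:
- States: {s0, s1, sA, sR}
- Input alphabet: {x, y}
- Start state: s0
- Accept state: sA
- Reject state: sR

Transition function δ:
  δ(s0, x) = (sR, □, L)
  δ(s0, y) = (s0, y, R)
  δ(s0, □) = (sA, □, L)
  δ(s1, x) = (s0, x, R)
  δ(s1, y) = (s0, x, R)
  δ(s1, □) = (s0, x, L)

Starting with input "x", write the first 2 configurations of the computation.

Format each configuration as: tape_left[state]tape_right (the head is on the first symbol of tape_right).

Transitions applied:
Step 1: δ(s0, x) = (sR, □, L)

The first 2 configurations are:
[s0]x ⊢ [sR]□□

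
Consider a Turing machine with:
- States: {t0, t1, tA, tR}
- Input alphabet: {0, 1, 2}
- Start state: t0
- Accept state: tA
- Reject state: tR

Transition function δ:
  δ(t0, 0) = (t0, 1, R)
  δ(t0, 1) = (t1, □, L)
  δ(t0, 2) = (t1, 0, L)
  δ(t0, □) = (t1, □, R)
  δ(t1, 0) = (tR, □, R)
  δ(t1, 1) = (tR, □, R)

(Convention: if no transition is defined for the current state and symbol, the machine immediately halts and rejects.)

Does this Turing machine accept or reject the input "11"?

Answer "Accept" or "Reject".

Execution trace:
Initial: [t0]11
Step 1: δ(t0, 1) = (t1, □, L) → [t1]□□1

No transition is defined for δ(t1, □). By convention the machine halts and rejects.

Answer: Reject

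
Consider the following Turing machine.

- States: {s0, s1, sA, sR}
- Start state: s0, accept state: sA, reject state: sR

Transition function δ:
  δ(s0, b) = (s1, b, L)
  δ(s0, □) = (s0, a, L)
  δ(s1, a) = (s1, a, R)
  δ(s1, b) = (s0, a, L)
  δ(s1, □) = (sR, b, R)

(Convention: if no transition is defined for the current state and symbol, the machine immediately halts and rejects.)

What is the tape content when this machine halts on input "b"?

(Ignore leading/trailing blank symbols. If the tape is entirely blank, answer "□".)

Execution trace:
Initial: [s0]b
Step 1: δ(s0, b) = (s1, b, L) → [s1]□b
Step 2: δ(s1, □) = (sR, b, R) → b[sR]b

The machine reaches the reject state sR and halts.

Final tape (ignoring leading/trailing blanks): bb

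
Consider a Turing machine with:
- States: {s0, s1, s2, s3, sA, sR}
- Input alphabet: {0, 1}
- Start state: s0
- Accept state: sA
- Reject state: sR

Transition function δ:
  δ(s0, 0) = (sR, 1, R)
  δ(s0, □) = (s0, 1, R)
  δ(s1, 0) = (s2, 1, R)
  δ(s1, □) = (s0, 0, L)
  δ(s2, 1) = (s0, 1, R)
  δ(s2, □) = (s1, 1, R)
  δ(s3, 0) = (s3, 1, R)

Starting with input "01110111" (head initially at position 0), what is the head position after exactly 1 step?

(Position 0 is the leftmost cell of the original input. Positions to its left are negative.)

Execution trace (head position shown):
Step 0: [s0]01110111  (head at position 0)
Step 1: move right → 1[sR]1110111  (head at position 1)

After 1 step, the head is at position 1.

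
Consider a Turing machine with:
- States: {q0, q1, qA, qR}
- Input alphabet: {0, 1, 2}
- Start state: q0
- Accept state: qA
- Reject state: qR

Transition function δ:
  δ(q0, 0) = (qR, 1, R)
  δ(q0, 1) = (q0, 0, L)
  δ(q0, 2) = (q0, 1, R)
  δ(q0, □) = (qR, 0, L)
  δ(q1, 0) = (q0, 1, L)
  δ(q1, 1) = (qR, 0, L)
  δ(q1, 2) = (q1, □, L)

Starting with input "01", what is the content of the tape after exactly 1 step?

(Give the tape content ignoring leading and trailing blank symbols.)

Execution trace:
Initial: [q0]01
Step 1: δ(q0, 0) = (qR, 1, R) → 1[qR]1

The machine reaches the reject state qR and halts.

After 1 step, the tape (ignoring leading/trailing blanks) is: 11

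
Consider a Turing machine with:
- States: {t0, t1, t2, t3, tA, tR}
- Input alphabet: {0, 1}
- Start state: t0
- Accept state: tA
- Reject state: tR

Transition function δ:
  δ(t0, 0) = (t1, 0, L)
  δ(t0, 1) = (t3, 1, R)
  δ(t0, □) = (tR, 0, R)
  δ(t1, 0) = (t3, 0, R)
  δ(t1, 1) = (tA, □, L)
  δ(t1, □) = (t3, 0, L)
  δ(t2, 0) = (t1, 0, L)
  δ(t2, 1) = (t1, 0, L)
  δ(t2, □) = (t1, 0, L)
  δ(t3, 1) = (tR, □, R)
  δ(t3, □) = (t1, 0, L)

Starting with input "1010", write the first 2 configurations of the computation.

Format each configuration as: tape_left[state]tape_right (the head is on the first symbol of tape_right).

Transitions applied:
Step 1: δ(t0, 1) = (t3, 1, R)

The first 2 configurations are:
[t0]1010 ⊢ 1[t3]010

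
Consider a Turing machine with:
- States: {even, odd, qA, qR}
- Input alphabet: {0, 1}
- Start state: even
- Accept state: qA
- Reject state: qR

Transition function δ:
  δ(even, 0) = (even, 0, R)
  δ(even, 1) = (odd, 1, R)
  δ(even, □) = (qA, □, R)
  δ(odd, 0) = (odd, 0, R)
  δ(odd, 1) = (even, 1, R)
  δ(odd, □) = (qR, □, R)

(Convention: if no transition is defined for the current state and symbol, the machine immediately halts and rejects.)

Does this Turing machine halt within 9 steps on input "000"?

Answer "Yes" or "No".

Execution trace:
Initial: [even]000
Step 1: δ(even, 0) = (even, 0, R) → 0[even]00
Step 2: δ(even, 0) = (even, 0, R) → 00[even]0
Step 3: δ(even, 0) = (even, 0, R) → 000[even]□
Step 4: δ(even, □) = (qA, □, R) → 000□[qA]□

The machine reaches the accept state qA and halts.
The machine halted after 4 steps (within the 9-step bound).

Answer: Yes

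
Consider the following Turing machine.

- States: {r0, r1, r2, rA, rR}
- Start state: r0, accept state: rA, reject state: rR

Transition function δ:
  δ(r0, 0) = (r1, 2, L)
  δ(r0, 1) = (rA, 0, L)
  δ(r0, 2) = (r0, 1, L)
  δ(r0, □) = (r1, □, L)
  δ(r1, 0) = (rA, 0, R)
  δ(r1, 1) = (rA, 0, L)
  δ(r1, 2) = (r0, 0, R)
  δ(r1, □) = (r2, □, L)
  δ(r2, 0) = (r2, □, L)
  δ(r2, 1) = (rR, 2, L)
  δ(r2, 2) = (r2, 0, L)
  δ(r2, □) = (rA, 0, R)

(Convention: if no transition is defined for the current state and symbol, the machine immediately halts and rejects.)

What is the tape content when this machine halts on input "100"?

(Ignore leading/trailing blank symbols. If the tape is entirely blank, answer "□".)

Execution trace:
Initial: [r0]100
Step 1: δ(r0, 1) = (rA, 0, L) → [rA]□000

The machine reaches the accept state rA and halts.

Final tape (ignoring leading/trailing blanks): 000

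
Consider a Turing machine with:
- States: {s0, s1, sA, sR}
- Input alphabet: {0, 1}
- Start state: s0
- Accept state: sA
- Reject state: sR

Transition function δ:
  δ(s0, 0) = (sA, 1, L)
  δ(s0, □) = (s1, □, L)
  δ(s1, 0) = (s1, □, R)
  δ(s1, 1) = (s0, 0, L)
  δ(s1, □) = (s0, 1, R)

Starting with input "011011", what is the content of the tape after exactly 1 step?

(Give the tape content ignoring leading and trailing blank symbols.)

Execution trace:
Initial: [s0]011011
Step 1: δ(s0, 0) = (sA, 1, L) → [sA]□111011

The machine reaches the accept state sA and halts.

After 1 step, the tape (ignoring leading/trailing blanks) is: 111011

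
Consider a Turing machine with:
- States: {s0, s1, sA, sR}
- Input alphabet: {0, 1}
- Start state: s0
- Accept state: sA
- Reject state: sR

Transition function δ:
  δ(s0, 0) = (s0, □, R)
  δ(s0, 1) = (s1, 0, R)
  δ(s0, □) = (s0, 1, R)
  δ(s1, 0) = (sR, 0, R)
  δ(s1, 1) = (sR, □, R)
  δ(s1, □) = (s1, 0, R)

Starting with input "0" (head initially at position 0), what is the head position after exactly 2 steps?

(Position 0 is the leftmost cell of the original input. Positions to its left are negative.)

Execution trace (head position shown):
Step 0: [s0]0  (head at position 0)
Step 1: move right → □[s0]□  (head at position 1)
Step 2: move right → □1[s0]□  (head at position 2)

After 2 steps, the head is at position 2.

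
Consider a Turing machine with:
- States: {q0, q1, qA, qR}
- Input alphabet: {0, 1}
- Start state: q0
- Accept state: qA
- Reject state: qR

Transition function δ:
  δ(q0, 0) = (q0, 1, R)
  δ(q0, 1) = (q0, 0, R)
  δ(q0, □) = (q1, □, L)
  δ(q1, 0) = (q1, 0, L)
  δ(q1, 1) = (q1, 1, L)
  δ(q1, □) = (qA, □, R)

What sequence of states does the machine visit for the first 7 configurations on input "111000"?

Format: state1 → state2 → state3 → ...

Execution trace:
Initial: [q0]111000
Step 1: δ(q0, 1) = (q0, 0, R) → 0[q0]11000
Step 2: δ(q0, 1) = (q0, 0, R) → 00[q0]1000
Step 3: δ(q0, 1) = (q0, 0, R) → 000[q0]000
Step 4: δ(q0, 0) = (q0, 1, R) → 0001[q0]00
Step 5: δ(q0, 0) = (q0, 1, R) → 00011[q0]0
Step 6: δ(q0, 0) = (q0, 1, R) → 000111[q0]□

State sequence: q0 → q0 → q0 → q0 → q0 → q0 → q0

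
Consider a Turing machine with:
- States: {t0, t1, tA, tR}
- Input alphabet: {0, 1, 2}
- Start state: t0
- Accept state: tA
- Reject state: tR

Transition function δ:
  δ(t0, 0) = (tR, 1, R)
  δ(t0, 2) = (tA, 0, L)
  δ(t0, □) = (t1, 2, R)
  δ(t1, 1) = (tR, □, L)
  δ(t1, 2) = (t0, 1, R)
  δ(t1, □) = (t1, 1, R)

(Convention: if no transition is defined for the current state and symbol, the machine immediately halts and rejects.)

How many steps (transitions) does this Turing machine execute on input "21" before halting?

Execution trace:
Initial: [t0]21
Step 1: δ(t0, 2) = (tA, 0, L) → [tA]□01

The machine reaches the accept state tA and halts.

The machine executed 1 step before halting.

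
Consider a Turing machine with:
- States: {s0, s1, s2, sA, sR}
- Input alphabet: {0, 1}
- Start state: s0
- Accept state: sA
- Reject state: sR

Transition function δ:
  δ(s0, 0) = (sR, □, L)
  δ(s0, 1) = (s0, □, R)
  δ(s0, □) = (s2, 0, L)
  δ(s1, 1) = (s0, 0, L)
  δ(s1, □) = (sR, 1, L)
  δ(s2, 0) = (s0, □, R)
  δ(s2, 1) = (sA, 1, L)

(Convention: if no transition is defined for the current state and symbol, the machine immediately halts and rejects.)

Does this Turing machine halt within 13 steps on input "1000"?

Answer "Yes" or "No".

Execution trace:
Initial: [s0]1000
Step 1: δ(s0, 1) = (s0, □, R) → □[s0]000
Step 2: δ(s0, 0) = (sR, □, L) → [sR]□□00

The machine reaches the reject state sR and halts.
The machine halted after 2 steps (within the 13-step bound).

Answer: Yes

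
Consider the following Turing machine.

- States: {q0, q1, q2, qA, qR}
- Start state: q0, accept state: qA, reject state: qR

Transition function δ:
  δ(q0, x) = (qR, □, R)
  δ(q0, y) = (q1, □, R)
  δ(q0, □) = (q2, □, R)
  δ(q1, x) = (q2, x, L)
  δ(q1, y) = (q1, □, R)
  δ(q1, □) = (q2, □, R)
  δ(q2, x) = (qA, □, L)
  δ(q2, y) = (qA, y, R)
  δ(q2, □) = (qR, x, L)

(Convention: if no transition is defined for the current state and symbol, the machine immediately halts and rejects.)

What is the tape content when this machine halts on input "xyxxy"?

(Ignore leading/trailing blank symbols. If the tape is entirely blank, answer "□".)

Execution trace:
Initial: [q0]xyxxy
Step 1: δ(q0, x) = (qR, □, R) → □[qR]yxxy

The machine reaches the reject state qR and halts.

Final tape (ignoring leading/trailing blanks): yxxy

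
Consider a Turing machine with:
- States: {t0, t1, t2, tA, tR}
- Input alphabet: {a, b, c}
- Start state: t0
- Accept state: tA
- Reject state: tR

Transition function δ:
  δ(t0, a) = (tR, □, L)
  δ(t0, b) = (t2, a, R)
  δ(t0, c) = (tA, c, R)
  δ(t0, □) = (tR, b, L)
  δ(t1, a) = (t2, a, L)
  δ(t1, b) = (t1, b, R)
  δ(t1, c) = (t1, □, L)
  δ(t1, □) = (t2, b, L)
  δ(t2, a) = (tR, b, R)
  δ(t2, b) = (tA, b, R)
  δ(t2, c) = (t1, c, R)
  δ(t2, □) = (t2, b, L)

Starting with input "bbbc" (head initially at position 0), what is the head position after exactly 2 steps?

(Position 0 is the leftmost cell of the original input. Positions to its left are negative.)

Execution trace (head position shown):
Step 0: [t0]bbbc  (head at position 0)
Step 1: move right → a[t2]bbc  (head at position 1)
Step 2: move right → ab[tA]bc  (head at position 2)

After 2 steps, the head is at position 2.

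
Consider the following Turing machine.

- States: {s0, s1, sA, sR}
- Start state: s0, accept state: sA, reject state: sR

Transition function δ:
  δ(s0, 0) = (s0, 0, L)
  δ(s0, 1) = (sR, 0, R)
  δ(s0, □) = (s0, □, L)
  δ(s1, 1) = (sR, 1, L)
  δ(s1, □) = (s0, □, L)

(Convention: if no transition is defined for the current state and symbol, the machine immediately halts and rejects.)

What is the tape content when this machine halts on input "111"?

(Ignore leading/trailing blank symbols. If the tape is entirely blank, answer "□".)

Execution trace:
Initial: [s0]111
Step 1: δ(s0, 1) = (sR, 0, R) → 0[sR]11

The machine reaches the reject state sR and halts.

Final tape (ignoring leading/trailing blanks): 011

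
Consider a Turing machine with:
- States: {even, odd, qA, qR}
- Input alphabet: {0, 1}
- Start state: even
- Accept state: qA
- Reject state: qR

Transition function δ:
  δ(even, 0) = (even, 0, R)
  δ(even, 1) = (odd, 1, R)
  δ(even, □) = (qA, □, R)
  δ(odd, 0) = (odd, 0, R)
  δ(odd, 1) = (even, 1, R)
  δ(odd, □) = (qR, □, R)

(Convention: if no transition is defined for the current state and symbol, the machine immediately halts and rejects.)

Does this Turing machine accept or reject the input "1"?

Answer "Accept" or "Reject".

Execution trace:
Initial: [even]1
Step 1: δ(even, 1) = (odd, 1, R) → 1[odd]□
Step 2: δ(odd, □) = (qR, □, R) → 1□[qR]□

The machine reaches the reject state qR and halts.

Answer: Reject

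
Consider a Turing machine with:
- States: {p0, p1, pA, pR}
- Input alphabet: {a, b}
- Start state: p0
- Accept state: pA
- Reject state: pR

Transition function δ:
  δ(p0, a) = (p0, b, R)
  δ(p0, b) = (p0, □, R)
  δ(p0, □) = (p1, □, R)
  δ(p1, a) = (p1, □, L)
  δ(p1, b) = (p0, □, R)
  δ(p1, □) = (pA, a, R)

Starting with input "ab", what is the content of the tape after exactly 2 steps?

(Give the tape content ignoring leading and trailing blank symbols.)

Execution trace:
Initial: [p0]ab
Step 1: δ(p0, a) = (p0, b, R) → b[p0]b
Step 2: δ(p0, b) = (p0, □, R) → b□[p0]□

After 2 steps, the tape (ignoring leading/trailing blanks) is: b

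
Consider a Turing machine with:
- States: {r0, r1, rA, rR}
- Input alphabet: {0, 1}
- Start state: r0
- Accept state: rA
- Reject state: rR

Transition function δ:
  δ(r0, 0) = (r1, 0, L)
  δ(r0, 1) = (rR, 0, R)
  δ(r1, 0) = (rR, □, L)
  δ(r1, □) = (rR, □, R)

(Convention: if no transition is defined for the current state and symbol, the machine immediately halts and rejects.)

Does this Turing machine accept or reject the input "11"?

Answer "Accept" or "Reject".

Execution trace:
Initial: [r0]11
Step 1: δ(r0, 1) = (rR, 0, R) → 0[rR]1

The machine reaches the reject state rR and halts.

Answer: Reject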